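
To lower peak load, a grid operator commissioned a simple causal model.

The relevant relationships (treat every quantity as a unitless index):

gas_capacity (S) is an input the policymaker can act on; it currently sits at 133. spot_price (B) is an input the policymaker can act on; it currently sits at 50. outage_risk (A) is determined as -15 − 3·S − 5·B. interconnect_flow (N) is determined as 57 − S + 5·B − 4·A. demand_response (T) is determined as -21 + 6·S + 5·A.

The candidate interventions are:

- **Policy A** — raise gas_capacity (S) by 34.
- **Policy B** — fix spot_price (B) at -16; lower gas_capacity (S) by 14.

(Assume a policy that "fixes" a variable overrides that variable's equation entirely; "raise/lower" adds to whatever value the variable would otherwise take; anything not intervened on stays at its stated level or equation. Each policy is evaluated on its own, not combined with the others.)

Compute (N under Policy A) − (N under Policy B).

2178

Policy A (S + 34):
  S = 133 + 34 = 167
  B = 50
  A = -15 − 3·167 − 5·50 = -766
  N = 57 − 167 + 5·50 − 4·(-766) = 3204
Policy B (B := -16, S − 14):
  S = 133 − 14 = 119
  B = -16
  A = -15 − 3·119 − 5·(-16) = -292
  N = 57 − 119 + 5·(-16) − 4·(-292) = 1026
N: 3204 − 1026 = 2178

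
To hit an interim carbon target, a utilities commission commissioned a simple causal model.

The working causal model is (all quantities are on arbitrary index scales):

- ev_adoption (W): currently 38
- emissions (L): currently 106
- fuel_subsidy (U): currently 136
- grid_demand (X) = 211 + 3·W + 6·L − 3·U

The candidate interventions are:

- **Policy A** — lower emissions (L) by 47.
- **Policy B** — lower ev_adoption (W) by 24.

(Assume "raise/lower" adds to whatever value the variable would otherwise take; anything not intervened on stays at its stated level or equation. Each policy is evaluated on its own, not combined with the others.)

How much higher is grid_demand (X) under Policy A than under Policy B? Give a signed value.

-210

Policy A (L − 47):
  W = 38
  L = 106 − 47 = 59
  U = 136
  X = 211 + 3·38 + 6·59 − 3·136 = 271
Policy B (W − 24):
  W = 38 − 24 = 14
  L = 106
  U = 136
  X = 211 + 3·14 + 6·106 − 3·136 = 481
X: 271 − 481 = -210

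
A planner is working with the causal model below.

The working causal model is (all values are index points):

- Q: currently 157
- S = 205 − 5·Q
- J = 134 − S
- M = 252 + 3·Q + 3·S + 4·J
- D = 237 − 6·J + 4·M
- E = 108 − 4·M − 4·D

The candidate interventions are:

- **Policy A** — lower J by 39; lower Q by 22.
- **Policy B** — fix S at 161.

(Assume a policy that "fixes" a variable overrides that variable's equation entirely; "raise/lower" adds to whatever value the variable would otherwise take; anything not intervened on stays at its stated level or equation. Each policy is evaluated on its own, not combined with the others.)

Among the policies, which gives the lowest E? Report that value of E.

-23448

Policy A (J − 39, Q − 22):
  Q = 157 − 22 = 135
  S = 205 − 5·135 = -470
  J = 134 − (-470) (−39 from intervention) = 565
  M = 252 + 3·135 + 3·(-470) + 4·565 = 1507
  D = 237 − 6·565 + 4·1507 = 2875
  E = 108 − 4·1507 − 4·2875 = -17420
Policy B (S := 161):
  Q = 157
  S = 161
  J = 134 − 161 = -27
  M = 252 + 3·157 + 3·161 + 4·(-27) = 1098
  D = 237 − 6·(-27) + 4·1098 = 4791
  E = 108 − 4·1098 − 4·4791 = -23448
Comparing — Policy A: E=-17420, Policy B: E=-23448. Lowest is -23448 (Policy B).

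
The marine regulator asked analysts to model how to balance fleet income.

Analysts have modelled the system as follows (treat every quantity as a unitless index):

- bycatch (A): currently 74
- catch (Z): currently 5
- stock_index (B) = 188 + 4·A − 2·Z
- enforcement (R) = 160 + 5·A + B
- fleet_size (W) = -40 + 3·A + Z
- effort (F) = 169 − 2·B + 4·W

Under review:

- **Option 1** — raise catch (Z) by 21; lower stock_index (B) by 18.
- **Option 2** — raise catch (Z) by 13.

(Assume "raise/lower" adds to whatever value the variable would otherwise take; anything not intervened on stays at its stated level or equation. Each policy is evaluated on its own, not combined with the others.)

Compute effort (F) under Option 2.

73

Option 2 (Z + 13):
  A = 74
  Z = 5 + 13 = 18
  B = 188 + 4·74 − 2·18 = 448
  W = -40 + 3·74 + 18 = 200
  F = 169 − 2·448 + 4·200 = 73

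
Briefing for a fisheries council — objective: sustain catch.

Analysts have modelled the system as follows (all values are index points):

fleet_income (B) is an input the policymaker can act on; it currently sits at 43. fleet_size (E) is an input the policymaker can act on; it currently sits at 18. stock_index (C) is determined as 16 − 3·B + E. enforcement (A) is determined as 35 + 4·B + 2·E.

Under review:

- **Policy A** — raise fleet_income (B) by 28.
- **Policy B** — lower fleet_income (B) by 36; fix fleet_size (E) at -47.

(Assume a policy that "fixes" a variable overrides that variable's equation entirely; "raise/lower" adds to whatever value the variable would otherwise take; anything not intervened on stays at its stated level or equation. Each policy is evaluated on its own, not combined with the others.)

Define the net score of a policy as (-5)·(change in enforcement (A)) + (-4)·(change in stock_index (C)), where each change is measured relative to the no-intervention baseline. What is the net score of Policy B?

1198

Baseline:
  B = 43
  E = 18
  C = 16 − 3·43 + 18 = -95
  A = 35 + 4·43 + 2·18 = 243
Policy B (B − 36, E := -47):
  B = 43 − 36 = 7
  E = -47
  C = 16 − 3·7 + (-47) = -52
  A = 35 + 4·7 + 2·(-47) = -31
ΔA = -31 − 243 = -274; ΔC = -52 − (-95) = 43
Score = (-5)·(-274) + (-4)·43 = 1198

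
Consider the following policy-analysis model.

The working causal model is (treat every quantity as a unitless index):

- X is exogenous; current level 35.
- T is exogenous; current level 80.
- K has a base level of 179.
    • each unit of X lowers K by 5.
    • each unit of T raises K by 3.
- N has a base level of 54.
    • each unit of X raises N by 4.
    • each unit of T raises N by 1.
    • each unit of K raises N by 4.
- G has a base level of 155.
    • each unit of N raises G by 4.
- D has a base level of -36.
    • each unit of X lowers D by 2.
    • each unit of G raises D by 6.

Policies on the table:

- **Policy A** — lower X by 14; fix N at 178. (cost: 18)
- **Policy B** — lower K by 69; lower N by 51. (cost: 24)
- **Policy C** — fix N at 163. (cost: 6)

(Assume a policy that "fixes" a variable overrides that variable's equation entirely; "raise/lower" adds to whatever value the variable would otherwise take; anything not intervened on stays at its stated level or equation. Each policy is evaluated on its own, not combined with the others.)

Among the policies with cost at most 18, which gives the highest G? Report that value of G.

867

Policy A (X − 14, N := 178):
  X = 35 − 14 = 21
  T = 80
  K = 179 − 5·21 + 3·80 = 314
  N = 178
  G = 155 + 4·178 = 867
Policy C (N := 163):
  X = 35
  T = 80
  K = 179 − 5·35 + 3·80 = 244
  N = 163
  G = 155 + 4·163 = 807
Comparing — Policy A: G=867, Policy C: G=807. Highest is 867 (Policy A).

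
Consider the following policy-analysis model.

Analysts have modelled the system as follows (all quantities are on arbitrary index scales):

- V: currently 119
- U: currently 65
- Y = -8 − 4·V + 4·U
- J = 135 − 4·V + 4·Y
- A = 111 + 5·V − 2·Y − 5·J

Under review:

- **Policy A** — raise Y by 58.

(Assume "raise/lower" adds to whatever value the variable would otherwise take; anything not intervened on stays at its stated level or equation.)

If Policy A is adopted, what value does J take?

-1005

Policy A (Y + 58):
  V = 119
  U = 65
  Y = -8 − 4·119 + 4·65 (+58 from intervention) = -166
  J = 135 − 4·119 + 4·(-166) = -1005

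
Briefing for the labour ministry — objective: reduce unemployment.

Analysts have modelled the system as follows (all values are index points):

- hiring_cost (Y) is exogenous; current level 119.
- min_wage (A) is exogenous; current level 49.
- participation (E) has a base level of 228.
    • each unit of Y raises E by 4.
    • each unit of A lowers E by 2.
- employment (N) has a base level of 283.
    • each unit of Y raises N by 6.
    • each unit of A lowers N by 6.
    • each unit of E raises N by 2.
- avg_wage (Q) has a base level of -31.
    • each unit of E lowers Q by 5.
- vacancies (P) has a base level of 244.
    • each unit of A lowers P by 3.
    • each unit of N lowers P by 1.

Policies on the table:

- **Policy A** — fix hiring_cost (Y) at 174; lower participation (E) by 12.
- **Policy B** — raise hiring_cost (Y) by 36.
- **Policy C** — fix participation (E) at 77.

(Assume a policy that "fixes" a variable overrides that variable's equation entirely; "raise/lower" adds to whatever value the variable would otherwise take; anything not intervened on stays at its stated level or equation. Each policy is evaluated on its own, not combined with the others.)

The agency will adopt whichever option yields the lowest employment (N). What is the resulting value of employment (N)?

Policy A (Y := 174, E − 12):
  Y = 174
  A = 49
  E = 228 + 4·174 − 2·49 (−12 from intervention) = 814
  N = 283 + 6·174 − 6·49 + 2·814 = 2661
Policy B (Y + 36):
  Y = 119 + 36 = 155
  A = 49
  E = 228 + 4·155 − 2·49 = 750
  N = 283 + 6·155 − 6·49 + 2·750 = 2419
Policy C (E := 77):
  Y = 119
  A = 49
  E = 77
  N = 283 + 6·119 − 6·49 + 2·77 = 857
Comparing — Policy A: N=2661, Policy B: N=2419, Policy C: N=857. Lowest is 857 (Policy C).

857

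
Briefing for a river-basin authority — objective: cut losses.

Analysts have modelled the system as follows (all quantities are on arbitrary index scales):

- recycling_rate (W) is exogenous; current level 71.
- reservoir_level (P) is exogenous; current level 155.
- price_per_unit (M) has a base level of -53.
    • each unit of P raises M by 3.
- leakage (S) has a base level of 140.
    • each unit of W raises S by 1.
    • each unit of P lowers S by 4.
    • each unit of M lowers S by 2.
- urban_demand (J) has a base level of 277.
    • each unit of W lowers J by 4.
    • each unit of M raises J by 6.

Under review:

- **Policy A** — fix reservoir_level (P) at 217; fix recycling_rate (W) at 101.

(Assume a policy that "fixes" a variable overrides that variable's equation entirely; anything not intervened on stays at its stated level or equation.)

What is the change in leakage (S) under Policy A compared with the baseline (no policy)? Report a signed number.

-590

Baseline:
  W = 71
  P = 155
  M = -53 + 3·155 = 412
  S = 140 + 71 − 4·155 − 2·412 = -1233
Policy A (P := 217, W := 101):
  W = 101
  P = 217
  M = -53 + 3·217 = 598
  S = 140 + 101 − 4·217 − 2·598 = -1823
Change in S: -1823 − (-1233) = -590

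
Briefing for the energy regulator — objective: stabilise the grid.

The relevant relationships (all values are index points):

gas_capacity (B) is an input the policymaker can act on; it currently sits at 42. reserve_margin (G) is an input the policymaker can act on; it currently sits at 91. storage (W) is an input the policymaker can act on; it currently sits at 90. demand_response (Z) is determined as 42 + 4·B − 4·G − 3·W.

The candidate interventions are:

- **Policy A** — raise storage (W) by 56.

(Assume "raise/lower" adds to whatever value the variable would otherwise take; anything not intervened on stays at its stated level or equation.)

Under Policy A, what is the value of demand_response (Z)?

Policy A (W + 56):
  B = 42
  G = 91
  W = 90 + 56 = 146
  Z = 42 + 4·42 − 4·91 − 3·146 = -592

-592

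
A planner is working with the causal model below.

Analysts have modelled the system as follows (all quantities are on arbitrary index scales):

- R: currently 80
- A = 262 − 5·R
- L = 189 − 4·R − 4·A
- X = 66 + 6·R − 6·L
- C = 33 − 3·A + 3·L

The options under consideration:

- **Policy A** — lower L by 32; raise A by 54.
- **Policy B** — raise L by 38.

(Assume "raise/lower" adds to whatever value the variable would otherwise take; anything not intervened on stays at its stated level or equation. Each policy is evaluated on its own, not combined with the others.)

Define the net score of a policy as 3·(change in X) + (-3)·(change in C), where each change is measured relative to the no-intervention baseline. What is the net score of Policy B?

Baseline:
  R = 80
  A = 262 − 5·80 = -138
  L = 189 − 4·80 − 4·(-138) = 421
  X = 66 + 6·80 − 6·421 = -1980
  C = 33 − 3·(-138) + 3·421 = 1710
Policy B (L + 38):
  R = 80
  A = 262 − 5·80 = -138
  L = 189 − 4·80 − 4·(-138) (+38 from intervention) = 459
  X = 66 + 6·80 − 6·459 = -2208
  C = 33 − 3·(-138) + 3·459 = 1824
ΔX = -2208 − (-1980) = -228; ΔC = 1824 − 1710 = 114
Score = 3·(-228) + (-3)·114 = -1026

-1026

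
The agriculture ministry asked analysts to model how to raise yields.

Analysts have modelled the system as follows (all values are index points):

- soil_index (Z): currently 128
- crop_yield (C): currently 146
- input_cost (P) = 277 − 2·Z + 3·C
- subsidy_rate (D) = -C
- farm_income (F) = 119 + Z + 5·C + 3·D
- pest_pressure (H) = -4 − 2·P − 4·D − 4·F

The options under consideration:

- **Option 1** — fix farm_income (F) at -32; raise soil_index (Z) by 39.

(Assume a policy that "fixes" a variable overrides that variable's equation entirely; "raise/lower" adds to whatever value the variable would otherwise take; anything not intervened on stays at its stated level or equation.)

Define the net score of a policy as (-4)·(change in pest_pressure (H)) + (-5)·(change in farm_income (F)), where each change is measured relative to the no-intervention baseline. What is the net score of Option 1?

Baseline:
  Z = 128
  C = 146
  P = 277 − 2·128 + 3·146 = 459
  D = 0 − 146 = -146
  F = 119 + 128 + 5·146 + 3·(-146) = 539
  H = -4 − 2·459 − 4·(-146) − 4·539 = -2494
Option 1 (F := -32, Z + 39):
  Z = 128 + 39 = 167
  C = 146
  P = 277 − 2·167 + 3·146 = 381
  D = 0 − 146 = -146
  F = -32
  H = -4 − 2·381 − 4·(-146) − 4·(-32) = -54
ΔH = -54 − (-2494) = 2440; ΔF = -32 − 539 = -571
Score = (-4)·2440 + (-5)·(-571) = -6905

-6905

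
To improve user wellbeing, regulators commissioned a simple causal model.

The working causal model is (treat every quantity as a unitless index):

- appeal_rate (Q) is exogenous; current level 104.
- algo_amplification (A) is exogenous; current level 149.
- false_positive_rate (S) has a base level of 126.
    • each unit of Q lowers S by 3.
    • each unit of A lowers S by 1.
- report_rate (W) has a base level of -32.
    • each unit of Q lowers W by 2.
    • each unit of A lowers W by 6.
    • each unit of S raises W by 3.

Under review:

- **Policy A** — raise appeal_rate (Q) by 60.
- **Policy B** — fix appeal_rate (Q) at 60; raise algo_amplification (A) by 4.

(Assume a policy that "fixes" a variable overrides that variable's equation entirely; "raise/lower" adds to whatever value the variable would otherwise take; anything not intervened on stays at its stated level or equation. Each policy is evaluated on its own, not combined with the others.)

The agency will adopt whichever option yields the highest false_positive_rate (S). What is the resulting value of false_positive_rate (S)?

Policy A (Q + 60):
  Q = 104 + 60 = 164
  A = 149
  S = 126 − 3·164 − 149 = -515
Policy B (Q := 60, A + 4):
  Q = 60
  A = 149 + 4 = 153
  S = 126 − 3·60 − 153 = -207
Comparing — Policy A: S=-515, Policy B: S=-207. Highest is -207 (Policy B).

-207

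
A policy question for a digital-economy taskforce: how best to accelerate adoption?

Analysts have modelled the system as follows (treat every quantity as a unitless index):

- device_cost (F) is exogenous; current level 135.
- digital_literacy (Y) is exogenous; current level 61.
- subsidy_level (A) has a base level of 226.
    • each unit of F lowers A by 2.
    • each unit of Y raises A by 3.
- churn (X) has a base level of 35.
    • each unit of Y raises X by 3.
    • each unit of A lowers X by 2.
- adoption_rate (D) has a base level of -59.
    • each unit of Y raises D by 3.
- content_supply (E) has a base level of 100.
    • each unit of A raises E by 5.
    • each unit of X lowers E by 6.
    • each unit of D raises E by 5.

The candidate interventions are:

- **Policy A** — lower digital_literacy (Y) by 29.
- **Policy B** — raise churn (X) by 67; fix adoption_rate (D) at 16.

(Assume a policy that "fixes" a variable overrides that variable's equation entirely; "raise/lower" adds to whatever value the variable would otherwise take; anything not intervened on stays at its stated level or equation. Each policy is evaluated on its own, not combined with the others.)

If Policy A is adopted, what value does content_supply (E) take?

Policy A (Y − 29):
  F = 135
  Y = 61 − 29 = 32
  A = 226 − 2·135 + 3·32 = 52
  X = 35 + 3·32 − 2·52 = 27
  D = -59 + 3·32 = 37
  E = 100 + 5·52 − 6·27 + 5·37 = 383

383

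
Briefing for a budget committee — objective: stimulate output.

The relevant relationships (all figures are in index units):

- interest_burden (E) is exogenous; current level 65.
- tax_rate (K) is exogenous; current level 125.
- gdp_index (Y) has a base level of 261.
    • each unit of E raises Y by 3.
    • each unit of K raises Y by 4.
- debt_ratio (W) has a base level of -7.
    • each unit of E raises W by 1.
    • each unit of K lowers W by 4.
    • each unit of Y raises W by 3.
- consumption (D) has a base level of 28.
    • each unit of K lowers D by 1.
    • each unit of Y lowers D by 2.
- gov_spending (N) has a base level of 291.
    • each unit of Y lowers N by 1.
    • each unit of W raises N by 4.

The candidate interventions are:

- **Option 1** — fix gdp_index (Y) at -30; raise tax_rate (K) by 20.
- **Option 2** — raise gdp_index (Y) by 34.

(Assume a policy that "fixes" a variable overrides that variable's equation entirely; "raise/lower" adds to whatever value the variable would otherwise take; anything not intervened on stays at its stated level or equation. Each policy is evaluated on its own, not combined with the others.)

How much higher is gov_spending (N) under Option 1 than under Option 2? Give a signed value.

Option 1 (Y := -30, K + 20):
  E = 65
  K = 125 + 20 = 145
  Y = -30
  W = -7 + 65 − 4·145 + 3·(-30) = -612
  N = 291 − (-30) + 4·(-612) = -2127
Option 2 (Y + 34):
  E = 65
  K = 125
  Y = 261 + 3·65 + 4·125 (+34 from intervention) = 990
  W = -7 + 65 − 4·125 + 3·990 = 2528
  N = 291 − 990 + 4·2528 = 9413
N: -2127 − 9413 = -11540

-11540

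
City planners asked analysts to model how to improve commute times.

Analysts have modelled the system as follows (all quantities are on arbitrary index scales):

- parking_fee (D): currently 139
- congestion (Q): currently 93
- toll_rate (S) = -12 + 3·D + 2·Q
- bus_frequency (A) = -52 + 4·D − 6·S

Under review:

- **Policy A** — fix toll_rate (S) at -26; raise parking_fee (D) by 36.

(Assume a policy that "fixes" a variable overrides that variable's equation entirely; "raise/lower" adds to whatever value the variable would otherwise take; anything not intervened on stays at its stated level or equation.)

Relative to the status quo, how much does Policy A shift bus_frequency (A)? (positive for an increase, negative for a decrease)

3846

Baseline:
  D = 139
  Q = 93
  S = -12 + 3·139 + 2·93 = 591
  A = -52 + 4·139 − 6·591 = -3042
Policy A (S := -26, D + 36):
  D = 139 + 36 = 175
  Q = 93
  S = -26
  A = -52 + 4·175 − 6·(-26) = 804
Change in A: 804 − (-3042) = 3846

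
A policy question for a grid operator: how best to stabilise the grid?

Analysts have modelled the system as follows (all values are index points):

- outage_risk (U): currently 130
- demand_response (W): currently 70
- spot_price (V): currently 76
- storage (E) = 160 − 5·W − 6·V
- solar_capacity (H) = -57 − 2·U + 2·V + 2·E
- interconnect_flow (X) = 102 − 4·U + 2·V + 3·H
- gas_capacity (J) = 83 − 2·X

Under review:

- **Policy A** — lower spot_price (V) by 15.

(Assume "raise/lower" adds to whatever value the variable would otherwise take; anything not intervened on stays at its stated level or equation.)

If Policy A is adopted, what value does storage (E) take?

-556

Policy A (V − 15):
  W = 70
  V = 76 − 15 = 61
  E = 160 − 5·70 − 6·61 = -556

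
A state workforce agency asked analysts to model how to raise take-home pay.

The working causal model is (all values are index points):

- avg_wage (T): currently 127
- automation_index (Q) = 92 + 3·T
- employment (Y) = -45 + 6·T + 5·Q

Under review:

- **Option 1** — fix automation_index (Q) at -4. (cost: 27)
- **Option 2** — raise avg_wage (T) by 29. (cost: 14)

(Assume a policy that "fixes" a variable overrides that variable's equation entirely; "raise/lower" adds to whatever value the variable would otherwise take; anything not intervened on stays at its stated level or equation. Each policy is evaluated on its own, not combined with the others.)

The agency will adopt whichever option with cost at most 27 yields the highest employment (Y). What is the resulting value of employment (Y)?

3691

Option 1 (Q := -4):
  T = 127
  Q = -4
  Y = -45 + 6·127 + 5·(-4) = 697
Option 2 (T + 29):
  T = 127 + 29 = 156
  Q = 92 + 3·156 = 560
  Y = -45 + 6·156 + 5·560 = 3691
Comparing — Option 1: Y=697, Option 2: Y=3691. Highest is 3691 (Option 2).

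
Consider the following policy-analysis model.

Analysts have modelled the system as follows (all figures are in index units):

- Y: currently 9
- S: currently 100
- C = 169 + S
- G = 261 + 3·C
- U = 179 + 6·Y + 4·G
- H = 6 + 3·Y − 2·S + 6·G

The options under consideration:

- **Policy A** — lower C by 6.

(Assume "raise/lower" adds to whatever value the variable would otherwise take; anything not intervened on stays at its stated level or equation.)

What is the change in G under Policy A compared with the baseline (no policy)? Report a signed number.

-18

Baseline:
  S = 100
  C = 169 + 100 = 269
  G = 261 + 3·269 = 1068
Policy A (C − 6):
  S = 100
  C = 169 + 100 (−6 from intervention) = 263
  G = 261 + 3·263 = 1050
Change in G: 1050 − 1068 = -18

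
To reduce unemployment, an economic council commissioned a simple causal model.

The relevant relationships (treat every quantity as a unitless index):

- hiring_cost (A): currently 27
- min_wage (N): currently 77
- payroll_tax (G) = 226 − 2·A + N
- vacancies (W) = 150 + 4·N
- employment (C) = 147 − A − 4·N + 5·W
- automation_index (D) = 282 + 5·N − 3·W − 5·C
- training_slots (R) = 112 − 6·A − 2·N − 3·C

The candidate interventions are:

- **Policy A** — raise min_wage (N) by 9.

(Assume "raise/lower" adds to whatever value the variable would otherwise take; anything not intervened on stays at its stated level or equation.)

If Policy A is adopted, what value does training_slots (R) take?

-6960

Policy A (N + 9):
  A = 27
  N = 77 + 9 = 86
  W = 150 + 4·86 = 494
  C = 147 − 27 − 4·86 + 5·494 = 2246
  R = 112 − 6·27 − 2·86 − 3·2246 = -6960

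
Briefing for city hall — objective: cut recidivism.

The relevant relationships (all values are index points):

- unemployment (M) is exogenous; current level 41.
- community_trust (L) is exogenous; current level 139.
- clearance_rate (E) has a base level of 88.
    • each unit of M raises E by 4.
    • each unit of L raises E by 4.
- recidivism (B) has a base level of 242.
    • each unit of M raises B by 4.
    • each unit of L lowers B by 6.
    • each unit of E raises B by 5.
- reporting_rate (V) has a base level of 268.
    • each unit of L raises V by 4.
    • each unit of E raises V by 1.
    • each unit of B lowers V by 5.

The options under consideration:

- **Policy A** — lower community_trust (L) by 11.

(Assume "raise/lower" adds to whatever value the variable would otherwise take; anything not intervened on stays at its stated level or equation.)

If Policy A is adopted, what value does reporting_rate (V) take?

-15746

Policy A (L − 11):
  M = 41
  L = 139 − 11 = 128
  E = 88 + 4·41 + 4·128 = 764
  B = 242 + 4·41 − 6·128 + 5·764 = 3458
  V = 268 + 4·128 + 764 − 5·3458 = -15746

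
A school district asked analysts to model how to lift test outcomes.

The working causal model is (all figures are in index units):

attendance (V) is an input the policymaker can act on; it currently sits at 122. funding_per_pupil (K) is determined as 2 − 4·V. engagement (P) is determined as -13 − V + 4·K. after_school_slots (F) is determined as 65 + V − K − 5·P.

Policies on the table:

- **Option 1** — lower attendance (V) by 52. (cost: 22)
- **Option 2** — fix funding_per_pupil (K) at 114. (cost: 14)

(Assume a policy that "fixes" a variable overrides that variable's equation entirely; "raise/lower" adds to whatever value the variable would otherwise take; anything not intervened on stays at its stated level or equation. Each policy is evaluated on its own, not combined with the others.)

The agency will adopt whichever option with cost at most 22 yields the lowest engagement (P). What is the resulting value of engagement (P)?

Option 1 (V − 52):
  V = 122 − 52 = 70
  K = 2 − 4·70 = -278
  P = -13 − 70 + 4·(-278) = -1195
Option 2 (K := 114):
  V = 122
  K = 114
  P = -13 − 122 + 4·114 = 321
Comparing — Option 1: P=-1195, Option 2: P=321. Lowest is -1195 (Option 1).

-1195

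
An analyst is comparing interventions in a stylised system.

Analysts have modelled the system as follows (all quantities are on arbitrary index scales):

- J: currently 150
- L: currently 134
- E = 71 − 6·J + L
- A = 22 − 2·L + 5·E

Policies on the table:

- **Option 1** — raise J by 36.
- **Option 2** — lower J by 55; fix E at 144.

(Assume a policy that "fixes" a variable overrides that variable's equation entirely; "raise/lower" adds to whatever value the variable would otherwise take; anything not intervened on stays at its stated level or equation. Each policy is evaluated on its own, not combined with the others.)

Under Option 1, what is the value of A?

-4801

Option 1 (J + 36):
  J = 150 + 36 = 186
  L = 134
  E = 71 − 6·186 + 134 = -911
  A = 22 − 2·134 + 5·(-911) = -4801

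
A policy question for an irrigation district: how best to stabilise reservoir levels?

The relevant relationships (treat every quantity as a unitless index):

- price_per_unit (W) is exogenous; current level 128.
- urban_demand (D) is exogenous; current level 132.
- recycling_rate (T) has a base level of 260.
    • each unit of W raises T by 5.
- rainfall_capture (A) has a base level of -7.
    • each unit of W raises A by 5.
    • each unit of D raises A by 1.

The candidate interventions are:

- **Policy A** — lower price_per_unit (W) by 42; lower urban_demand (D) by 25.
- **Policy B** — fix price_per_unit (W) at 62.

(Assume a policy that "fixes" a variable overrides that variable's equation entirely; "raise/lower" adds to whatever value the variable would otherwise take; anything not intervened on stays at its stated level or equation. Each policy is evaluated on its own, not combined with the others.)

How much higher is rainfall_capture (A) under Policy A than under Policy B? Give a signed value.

Policy A (W − 42, D − 25):
  W = 128 − 42 = 86
  D = 132 − 25 = 107
  A = -7 + 5·86 + 107 = 530
Policy B (W := 62):
  W = 62
  D = 132
  A = -7 + 5·62 + 132 = 435
A: 530 − 435 = 95

95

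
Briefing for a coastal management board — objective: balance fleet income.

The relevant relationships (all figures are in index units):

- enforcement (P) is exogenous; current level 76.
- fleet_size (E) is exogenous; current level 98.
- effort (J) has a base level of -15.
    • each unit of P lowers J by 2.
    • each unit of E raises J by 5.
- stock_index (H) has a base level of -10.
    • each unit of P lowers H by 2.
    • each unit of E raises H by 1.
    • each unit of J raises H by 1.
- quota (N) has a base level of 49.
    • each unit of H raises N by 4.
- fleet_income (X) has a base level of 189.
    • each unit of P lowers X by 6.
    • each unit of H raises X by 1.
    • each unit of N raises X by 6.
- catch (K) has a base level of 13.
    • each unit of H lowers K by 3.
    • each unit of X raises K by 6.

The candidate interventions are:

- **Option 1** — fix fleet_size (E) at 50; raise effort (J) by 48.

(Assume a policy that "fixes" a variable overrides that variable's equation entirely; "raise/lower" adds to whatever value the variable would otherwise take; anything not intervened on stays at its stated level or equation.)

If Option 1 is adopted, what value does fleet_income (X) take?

502

Option 1 (E := 50, J + 48):
  P = 76
  E = 50
  J = -15 − 2·76 + 5·50 (+48 from intervention) = 131
  H = -10 − 2·76 + 50 + 131 = 19
  N = 49 + 4·19 = 125
  X = 189 − 6·76 + 19 + 6·125 = 502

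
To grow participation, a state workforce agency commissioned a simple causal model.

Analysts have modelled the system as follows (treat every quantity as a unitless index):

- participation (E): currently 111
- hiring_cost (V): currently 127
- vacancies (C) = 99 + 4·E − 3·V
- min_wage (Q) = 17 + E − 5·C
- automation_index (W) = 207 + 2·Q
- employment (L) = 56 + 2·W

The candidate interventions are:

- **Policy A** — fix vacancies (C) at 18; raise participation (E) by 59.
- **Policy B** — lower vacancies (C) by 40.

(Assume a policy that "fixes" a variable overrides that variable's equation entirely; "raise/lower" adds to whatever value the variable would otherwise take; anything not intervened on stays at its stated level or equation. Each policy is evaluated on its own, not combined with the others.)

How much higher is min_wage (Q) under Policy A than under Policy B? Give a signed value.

579

Policy A (C := 18, E + 59):
  E = 111 + 59 = 170
  V = 127
  C = 18
  Q = 17 + 170 − 5·18 = 97
Policy B (C − 40):
  E = 111
  V = 127
  C = 99 + 4·111 − 3·127 (−40 from intervention) = 122
  Q = 17 + 111 − 5·122 = -482
Q: 97 − (-482) = 579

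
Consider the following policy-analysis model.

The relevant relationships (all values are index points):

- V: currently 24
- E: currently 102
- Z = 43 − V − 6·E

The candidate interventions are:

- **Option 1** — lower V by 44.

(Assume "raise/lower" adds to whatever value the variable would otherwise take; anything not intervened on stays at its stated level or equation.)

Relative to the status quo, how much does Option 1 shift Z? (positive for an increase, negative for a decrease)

Baseline:
  V = 24
  E = 102
  Z = 43 − 24 − 6·102 = -593
Option 1 (V − 44):
  V = 24 − 44 = -20
  E = 102
  Z = 43 − (-20) − 6·102 = -549
Change in Z: -549 − (-593) = 44

44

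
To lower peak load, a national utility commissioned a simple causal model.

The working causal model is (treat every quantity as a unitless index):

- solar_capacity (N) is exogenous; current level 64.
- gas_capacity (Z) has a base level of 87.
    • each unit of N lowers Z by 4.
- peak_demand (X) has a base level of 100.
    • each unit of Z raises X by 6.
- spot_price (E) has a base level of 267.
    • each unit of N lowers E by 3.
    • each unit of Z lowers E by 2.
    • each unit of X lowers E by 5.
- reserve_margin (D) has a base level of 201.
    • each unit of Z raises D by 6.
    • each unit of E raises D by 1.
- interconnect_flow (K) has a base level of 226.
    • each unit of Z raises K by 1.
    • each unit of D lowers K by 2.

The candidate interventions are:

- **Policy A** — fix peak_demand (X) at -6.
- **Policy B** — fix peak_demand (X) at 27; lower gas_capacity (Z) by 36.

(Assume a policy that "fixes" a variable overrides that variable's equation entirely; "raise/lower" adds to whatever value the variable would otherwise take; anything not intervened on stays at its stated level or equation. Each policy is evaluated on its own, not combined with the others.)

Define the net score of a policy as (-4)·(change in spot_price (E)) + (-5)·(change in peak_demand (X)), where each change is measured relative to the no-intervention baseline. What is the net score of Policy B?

Baseline:
  N = 64
  Z = 87 − 4·64 = -169
  X = 100 + 6·(-169) = -914
  E = 267 − 3·64 − 2·(-169) − 5·(-914) = 4983
Policy B (X := 27, Z − 36):
  N = 64
  Z = 87 − 4·64 (−36 from intervention) = -205
  X = 27
  E = 267 − 3·64 − 2·(-205) − 5·27 = 350
ΔE = 350 − 4983 = -4633; ΔX = 27 − (-914) = 941
Score = (-4)·(-4633) + (-5)·941 = 13827

13827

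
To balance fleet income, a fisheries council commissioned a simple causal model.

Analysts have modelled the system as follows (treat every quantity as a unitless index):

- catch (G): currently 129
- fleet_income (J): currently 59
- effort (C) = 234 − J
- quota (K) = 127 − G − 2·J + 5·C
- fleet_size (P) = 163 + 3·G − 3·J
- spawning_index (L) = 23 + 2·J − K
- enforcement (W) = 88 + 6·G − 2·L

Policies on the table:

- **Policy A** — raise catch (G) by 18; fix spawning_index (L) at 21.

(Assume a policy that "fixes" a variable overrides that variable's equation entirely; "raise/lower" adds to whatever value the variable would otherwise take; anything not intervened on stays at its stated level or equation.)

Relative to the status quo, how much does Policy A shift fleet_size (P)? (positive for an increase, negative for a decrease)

54

Baseline:
  G = 129
  J = 59
  P = 163 + 3·129 − 3·59 = 373
Policy A (G + 18, L := 21):
  G = 129 + 18 = 147
  J = 59
  P = 163 + 3·147 − 3·59 = 427
Change in P: 427 − 373 = 54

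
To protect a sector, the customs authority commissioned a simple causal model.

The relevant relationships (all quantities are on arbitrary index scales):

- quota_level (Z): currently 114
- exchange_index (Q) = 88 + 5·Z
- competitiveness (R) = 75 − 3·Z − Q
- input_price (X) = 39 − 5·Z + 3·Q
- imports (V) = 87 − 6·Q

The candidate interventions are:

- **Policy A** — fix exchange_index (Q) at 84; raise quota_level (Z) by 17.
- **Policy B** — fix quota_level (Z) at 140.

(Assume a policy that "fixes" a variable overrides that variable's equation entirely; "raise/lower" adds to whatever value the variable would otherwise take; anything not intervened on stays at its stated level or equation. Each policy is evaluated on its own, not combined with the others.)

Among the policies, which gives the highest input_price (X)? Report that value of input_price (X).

1703

Policy A (Q := 84, Z + 17):
  Z = 114 + 17 = 131
  Q = 84
  X = 39 − 5·131 + 3·84 = -364
Policy B (Z := 140):
  Z = 140
  Q = 88 + 5·140 = 788
  X = 39 − 5·140 + 3·788 = 1703
Comparing — Policy A: X=-364, Policy B: X=1703. Highest is 1703 (Policy B).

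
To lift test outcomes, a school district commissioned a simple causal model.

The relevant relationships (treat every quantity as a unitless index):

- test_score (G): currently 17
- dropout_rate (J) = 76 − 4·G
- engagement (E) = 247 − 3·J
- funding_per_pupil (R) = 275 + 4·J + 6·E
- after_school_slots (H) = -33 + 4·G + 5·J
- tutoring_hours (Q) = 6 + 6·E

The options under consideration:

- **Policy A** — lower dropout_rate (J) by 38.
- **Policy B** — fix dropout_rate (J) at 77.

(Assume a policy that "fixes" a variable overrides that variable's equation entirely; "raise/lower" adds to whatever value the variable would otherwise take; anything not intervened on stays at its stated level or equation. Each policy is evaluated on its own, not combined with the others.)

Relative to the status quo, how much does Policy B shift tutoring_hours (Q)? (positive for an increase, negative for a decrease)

Baseline:
  G = 17
  J = 76 − 4·17 = 8
  E = 247 − 3·8 = 223
  Q = 6 + 6·223 = 1344
Policy B (J := 77):
  G = 17
  J = 77
  E = 247 − 3·77 = 16
  Q = 6 + 6·16 = 102
Change in Q: 102 − 1344 = -1242

-1242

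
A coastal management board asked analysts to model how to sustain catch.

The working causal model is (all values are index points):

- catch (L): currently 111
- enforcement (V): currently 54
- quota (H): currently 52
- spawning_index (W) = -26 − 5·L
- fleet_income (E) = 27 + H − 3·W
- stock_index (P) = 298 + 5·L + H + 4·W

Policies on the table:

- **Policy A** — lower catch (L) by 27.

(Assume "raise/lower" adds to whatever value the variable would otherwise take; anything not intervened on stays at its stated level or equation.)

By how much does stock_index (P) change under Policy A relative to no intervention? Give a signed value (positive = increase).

405

Baseline:
  L = 111
  H = 52
  W = -26 − 5·111 = -581
  P = 298 + 5·111 + 52 + 4·(-581) = -1419
Policy A (L − 27):
  L = 111 − 27 = 84
  H = 52
  W = -26 − 5·84 = -446
  P = 298 + 5·84 + 52 + 4·(-446) = -1014
Change in P: -1014 − (-1419) = 405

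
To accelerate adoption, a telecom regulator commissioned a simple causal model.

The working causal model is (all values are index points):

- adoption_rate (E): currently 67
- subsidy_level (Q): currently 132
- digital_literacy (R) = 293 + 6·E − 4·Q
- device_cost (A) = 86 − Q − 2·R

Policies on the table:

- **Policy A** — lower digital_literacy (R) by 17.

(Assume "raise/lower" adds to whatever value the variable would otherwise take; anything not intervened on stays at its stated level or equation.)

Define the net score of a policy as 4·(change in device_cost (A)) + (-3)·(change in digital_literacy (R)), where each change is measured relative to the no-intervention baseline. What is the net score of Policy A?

Baseline:
  E = 67
  Q = 132
  R = 293 + 6·67 − 4·132 = 167
  A = 86 − 132 − 2·167 = -380
Policy A (R − 17):
  E = 67
  Q = 132
  R = 293 + 6·67 − 4·132 (−17 from intervention) = 150
  A = 86 − 132 − 2·150 = -346
ΔA = -346 − (-380) = 34; ΔR = 150 − 167 = -17
Score = 4·34 + (-3)·(-17) = 187

187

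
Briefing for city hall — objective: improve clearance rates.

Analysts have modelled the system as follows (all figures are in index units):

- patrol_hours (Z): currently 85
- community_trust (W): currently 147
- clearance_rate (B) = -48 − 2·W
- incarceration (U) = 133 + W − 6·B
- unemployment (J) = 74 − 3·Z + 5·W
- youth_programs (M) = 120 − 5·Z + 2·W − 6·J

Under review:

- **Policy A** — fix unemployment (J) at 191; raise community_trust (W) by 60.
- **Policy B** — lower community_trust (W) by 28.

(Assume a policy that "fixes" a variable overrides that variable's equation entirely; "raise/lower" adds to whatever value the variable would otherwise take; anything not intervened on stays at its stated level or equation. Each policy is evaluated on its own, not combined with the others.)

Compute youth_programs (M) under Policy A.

-1037

Policy A (J := 191, W + 60):
  Z = 85
  W = 147 + 60 = 207
  J = 191
  M = 120 − 5·85 + 2·207 − 6·191 = -1037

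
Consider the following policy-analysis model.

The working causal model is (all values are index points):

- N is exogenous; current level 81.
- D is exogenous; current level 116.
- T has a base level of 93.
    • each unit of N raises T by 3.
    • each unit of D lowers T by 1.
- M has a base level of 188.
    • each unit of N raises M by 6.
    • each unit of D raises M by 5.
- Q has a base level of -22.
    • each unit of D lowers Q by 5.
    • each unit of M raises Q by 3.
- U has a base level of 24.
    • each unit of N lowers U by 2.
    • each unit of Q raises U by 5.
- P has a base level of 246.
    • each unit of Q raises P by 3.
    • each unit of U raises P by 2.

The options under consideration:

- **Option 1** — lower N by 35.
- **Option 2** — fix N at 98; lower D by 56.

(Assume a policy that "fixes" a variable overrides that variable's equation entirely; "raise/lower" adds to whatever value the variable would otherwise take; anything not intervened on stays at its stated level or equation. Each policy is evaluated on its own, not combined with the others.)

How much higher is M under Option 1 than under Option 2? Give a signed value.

Option 1 (N − 35):
  N = 81 − 35 = 46
  D = 116
  M = 188 + 6·46 + 5·116 = 1044
Option 2 (N := 98, D − 56):
  N = 98
  D = 116 − 56 = 60
  M = 188 + 6·98 + 5·60 = 1076
M: 1044 − 1076 = -32

-32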